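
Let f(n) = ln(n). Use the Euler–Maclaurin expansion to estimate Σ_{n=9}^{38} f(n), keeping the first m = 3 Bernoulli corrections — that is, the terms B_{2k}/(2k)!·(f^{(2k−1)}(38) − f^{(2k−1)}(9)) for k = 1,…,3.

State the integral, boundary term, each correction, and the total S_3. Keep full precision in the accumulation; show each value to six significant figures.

S_3 ≈ 92.3636

∫_9^38 ln(x) dx evaluates to 89.4533.
Boundary: ½(f(9) + f(38)) = ½(2.19722 + 3.63759) = 2.91741.
So far: 92.3707.
Order-1 term: 1/12 · (0.0263158 − 0.111111) = -0.00706628.
Running total after k=1: 92.3636.
Order-2 term: −1/720 · (3.64485e-05 − 0.00274348) = 3.75977e-06.
Running total after k=2: 92.3636.
Order-3 term: 1/30240 · (3.02896e-07 − 0.000406442) = -1.34305e-08.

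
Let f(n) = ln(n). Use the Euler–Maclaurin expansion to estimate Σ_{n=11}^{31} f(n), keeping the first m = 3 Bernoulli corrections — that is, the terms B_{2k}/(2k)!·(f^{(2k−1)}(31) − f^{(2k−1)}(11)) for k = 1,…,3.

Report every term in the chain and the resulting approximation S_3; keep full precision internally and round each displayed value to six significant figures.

The integral term ∫_11^31 ln(x) dx = 60.0768.
Boundary: ½(f(11) + f(31)) = ½(2.39790 + 3.43399) = 2.91594.
So far: 62.9927.
Correction k=1: B_{2}/2! · (f^{(1)}(31) − f^{(1)}(11)) = 1/12 · (0.0322581 − 0.0909091) = -0.00488759.
After k=1: 62.9878.
Correction k=2: B_{4}/4! · (f^{(3)}(31) − f^{(3)}(11)) = −1/720 · (6.71344e-05 − 0.00150263) = 1.99374e-06.
After k=2: 62.9878.
Correction k=3: B_{6}/6! · (f^{(5)}(31) − f^{(5)}(11)) = 1/30240 · (8.38306e-07 − 0.000149021) = -4.90023e-09.

S_3 ≈ 62.9878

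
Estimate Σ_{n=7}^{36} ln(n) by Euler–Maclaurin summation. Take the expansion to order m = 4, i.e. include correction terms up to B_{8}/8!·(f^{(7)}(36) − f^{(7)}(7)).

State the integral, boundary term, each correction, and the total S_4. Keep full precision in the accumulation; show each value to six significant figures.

Integral: ∫_7^36 ln(x) dx = 86.3853.
Boundary: ½(f(7) + f(36)) = ½(1.94591 + 3.58352) = 2.76471.
Integral + boundary = 89.1500.
Correction k=1: B_{2}/2! · (f^{(1)}(36) − f^{(1)}(7)) = 1/12 · (0.0277778 − 0.142857) = -0.00958995.
Running total after k=1: 89.1404.
Correction k=2: B_{4}/4! · (f^{(3)}(36) − f^{(3)}(7)) = −1/720 · (4.28669e-05 − 0.00583090) = 8.03894e-06.
Running total after k=2: 89.1404.
Correction k=3: B_{6}/6! · (f^{(5)}(36) − f^{(5)}(7)) = 1/30240 · (3.96916e-07 − 0.00142798) = -4.72083e-08.
Running total after k=3: 89.1404.
Correction k=4: B_{8}/8! · (f^{(7)}(36) − f^{(7)}(7)) = −1/1209600 · (9.18787e-09 − 0.000874271) = 7.22770e-10.

S_4 ≈ 89.1404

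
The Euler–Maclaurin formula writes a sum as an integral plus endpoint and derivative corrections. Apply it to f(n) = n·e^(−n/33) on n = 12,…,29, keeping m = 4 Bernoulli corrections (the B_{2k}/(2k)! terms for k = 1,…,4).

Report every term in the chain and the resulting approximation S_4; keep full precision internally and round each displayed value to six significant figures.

S_4 ≈ 192.773

∫_12^29 x·e^(−x/33) dx evaluates to 182.614.
Boundary: ½(f(12) + f(29)) = ½(8.34173 + 12.0433) = 10.1925.
Integral + boundary = 192.806.
Order-1 term: 1/12 · (0.0503377 − 0.442364) = -0.0326689.
Partial sum through k=1: 192.773.
Order-2 term: −1/720 · (0.000808916 − 0.00168288) = 1.21383e-06.
Partial sum through k=2: 192.773.
Order-3 term: 1/30240 · (1.44317e-06 − 2.71767e-06) = -4.21462e-11.
Partial sum through k=3: 192.773.
Order-4 term: −1/1209600 · (1.96834e-09 − 3.57208e-09) = 1.32584e-15.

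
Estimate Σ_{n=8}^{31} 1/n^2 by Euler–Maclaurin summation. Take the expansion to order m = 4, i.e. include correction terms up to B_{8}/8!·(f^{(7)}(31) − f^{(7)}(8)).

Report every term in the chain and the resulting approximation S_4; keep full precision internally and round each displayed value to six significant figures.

∫_8^31 1/x^2 dx evaluates to 0.0927419.
Endpoint term: (f(8) + f(31))/2 = (0.0156250 + 0.00104058)/2 = 0.00833279.
Integral + boundary = 0.101075.
Order-1 term: 1/12 · (-6.71344e-05 − (-0.00390625)) = 0.000319926.
After k=1: 0.101395.
Order-2 term: −1/720 · (-8.38306e-07 − (-0.000732422)) = -1.01609e-06.
After k=2: 0.101394.
Order-3 term: 1/30240 · (-2.61698e-08 − (-0.000343323)) = 1.13524e-08.
After k=3: 0.101394.
Order-4 term: −1/1209600 · (-1.52498e-09 − (-0.000300407)) = -2.48351e-10.

S_4 ≈ 0.101394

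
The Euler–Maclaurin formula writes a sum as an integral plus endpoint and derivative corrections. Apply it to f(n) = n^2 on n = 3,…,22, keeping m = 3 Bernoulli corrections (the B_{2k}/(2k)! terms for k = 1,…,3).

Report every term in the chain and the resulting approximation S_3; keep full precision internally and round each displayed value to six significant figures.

S_3 ≈ 3790.00

∫_3^22 x^2 dx evaluates to 3540.33.
Boundary: ½(f(3) + f(22)) = ½(9.00000 + 484.000) = 246.500.
Integral + boundary = 3786.83.
Order-1 term: 1/12 · (44.0000 − 6.00000) = 3.16667.
After k=1: 3790.00.
Order-2 term: −1/720 · (0.00000 − 0.00000) = 0.00000.
After k=2: 3790.00.
Order-3 term: 1/30240 · (0.00000 − 0.00000) = 0.00000.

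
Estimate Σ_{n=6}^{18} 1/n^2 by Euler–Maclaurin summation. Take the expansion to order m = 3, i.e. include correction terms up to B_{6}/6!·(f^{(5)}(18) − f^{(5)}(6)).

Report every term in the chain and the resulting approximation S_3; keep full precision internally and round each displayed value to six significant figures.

The integral term ∫_6^18 1/x^2 dx = 0.111111.
Boundary: ½(f(6) + f(18)) = ½(0.0277778 + 0.00308642) = 0.0154321.
Running total after boundary: 0.126543.
k=1: B_{2}/(2)! × [f^{(1)}(18) − f^{(1)}(6)] = 1/12 × (-0.000342936 − (-0.00925926)) = 0.000743027.
After k=1: 0.127286.
k=2: B_{4}/(4)! × [f^{(3)}(18) − f^{(3)}(6)] = −1/720 × (-1.27013e-05 − (-0.00308642)) = -4.26905e-06.
After k=2: 0.127282.
k=3: B_{6}/(6)! × [f^{(5)}(18) − f^{(5)}(6)] = 1/30240 × (-1.17605e-06 − (-0.00257202)) = 8.50146e-08.

S_3 ≈ 0.127282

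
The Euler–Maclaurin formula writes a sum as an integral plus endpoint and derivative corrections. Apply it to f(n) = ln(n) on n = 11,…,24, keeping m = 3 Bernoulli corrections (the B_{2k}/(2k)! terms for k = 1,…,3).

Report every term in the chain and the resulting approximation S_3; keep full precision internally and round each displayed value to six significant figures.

∫_11^24 ln(x) dx evaluates to 36.8964.
Boundary: ½(f(11) + f(24)) = ½(2.39790 + 3.17805) = 2.78797.
Integral + boundary = 39.6844.
Order-1 term: 1/12 · (0.0416667 − 0.0909091) = -0.00410354.
After k=1: 39.6803.
Order-2 term: −1/720 · (0.000144676 − 0.00150263) = 1.88605e-06.
After k=2: 39.6803.
Order-3 term: 1/30240 · (3.01408e-06 − 0.000149021) = -4.82827e-09.

S_3 ≈ 39.6803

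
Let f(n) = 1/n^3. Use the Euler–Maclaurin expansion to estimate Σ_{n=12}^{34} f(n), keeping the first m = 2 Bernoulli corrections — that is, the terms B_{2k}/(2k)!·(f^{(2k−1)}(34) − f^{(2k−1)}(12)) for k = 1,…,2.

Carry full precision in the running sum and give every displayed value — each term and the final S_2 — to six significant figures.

Integral: ∫_12^34 1/x^3 dx = 0.00303970.
Endpoint term: (f(12) + f(34))/2 = (0.000578704 + 2.54427e-05)/2 = 0.000302073.
Integral + boundary = 0.00334177.
k=1: B_{2}/(2)! × [f^{(1)}(34) − f^{(1)}(12)] = 1/12 × (-2.24494e-06 − (-0.000144676)) = 1.18692e-05.
Running total after k=1: 0.00335364.
k=2: B_{4}/(4)! × [f^{(3)}(34) − f^{(3)}(12)] = −1/720 × (-3.88399e-08 − (-2.00939e-05)) = -2.78542e-08.

S_2 ≈ 0.00335361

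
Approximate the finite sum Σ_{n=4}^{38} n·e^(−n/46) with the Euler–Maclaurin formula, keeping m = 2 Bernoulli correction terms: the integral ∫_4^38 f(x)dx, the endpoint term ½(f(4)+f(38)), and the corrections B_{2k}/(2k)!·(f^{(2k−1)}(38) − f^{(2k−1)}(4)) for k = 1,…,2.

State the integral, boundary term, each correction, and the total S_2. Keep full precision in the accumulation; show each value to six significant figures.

Integral: ∫_4^38 x·e^(−x/46) dx = 416.949.
Boundary: ½(f(4) + f(38)) = ½(3.66687 + 16.6348) = 10.1509.
So far: 427.099.
Order-1 term: 1/12 · (0.0761320 − 0.837002) = -0.0634059.
Partial sum through k=1: 427.036.
Order-2 term: −1/720 · (0.000449740 − 0.00126202) = 1.12817e-06.

S_2 ≈ 427.036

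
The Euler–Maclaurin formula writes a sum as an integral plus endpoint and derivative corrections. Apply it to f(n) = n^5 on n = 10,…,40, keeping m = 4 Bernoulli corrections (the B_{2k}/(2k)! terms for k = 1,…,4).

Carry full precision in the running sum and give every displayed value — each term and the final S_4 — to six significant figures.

S_4 ≈ 7.34812e+08

The integral term ∫_10^40 x^5 dx = 6.82500e+08.
Endpoint term: (f(10) + f(40))/2 = (100000 + 1.02400e+08)/2 = 5.12500e+07.
So far: 7.33750e+08.
k=1: B_{2}/(2)! × [f^{(1)}(40) − f^{(1)}(10)] = 1/12 × (1.28000e+07 − 50000.0) = 1.06250e+06.
Partial sum through k=1: 7.34812e+08.
k=2: B_{4}/(4)! × [f^{(3)}(40) − f^{(3)}(10)] = −1/720 × (96000.0 − 6000.00) = -125.000.
Partial sum through k=2: 7.34812e+08.
k=3: B_{6}/(6)! × [f^{(5)}(40) − f^{(5)}(10)] = 1/30240 × (120.000 − 120.000) = 0.00000.
Partial sum through k=3: 7.34812e+08.
k=4: B_{8}/(8)! × [f^{(7)}(40) − f^{(7)}(10)] = −1/1209600 × (0.00000 − 0.00000) = 0.00000.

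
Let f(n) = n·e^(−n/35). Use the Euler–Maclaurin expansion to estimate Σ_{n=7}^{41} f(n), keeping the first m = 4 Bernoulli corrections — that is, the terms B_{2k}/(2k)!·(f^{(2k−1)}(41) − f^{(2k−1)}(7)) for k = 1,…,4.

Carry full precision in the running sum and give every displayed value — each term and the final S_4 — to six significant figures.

S_4 ≈ 388.297

The integral term ∫_7^41 x·e^(−x/35) dx = 379.137.
Boundary: ½(f(7) + f(41)) = ½(5.73112 + 12.7069) = 9.21900.
So far: 388.356.
Order-1 term: 1/12 · (-0.0531298 − 0.654985) = -0.0590095.
Partial sum through k=1: 388.297.
Order-2 term: −1/720 · (0.000462627 − 0.00187138) = 1.95661e-06.
Partial sum through k=2: 388.297.
Order-3 term: 1/30240 · (7.90714e-07 − 2.61885e-06) = -6.04541e-11.
Partial sum through k=3: 388.297.
Order-4 term: −1/1209600 · (9.82673e-10 − 3.02860e-09) = 1.69141e-15.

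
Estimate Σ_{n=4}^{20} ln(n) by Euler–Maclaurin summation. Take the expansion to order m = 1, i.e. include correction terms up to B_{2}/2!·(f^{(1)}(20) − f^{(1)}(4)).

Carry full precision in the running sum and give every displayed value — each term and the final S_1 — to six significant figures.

Integral: ∫_4^20 ln(x) dx = 38.3695.
Boundary: ½(f(4) + f(20)) = ½(1.38629 + 2.99573) = 2.19101.
Running total after boundary: 40.5605.
k=1: B_{2}/(2)! × [f^{(1)}(20) − f^{(1)}(4)] = 1/12 × (0.0500000 − 0.250000) = -0.0166667.

S_1 ≈ 40.5438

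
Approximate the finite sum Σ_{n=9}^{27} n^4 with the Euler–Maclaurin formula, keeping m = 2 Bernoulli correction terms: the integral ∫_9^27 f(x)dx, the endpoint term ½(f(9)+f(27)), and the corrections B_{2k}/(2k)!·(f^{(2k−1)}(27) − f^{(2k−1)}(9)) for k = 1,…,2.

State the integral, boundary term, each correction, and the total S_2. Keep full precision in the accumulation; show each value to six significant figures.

S_2 ≈ 3.13329e+06

Integral: ∫_9^27 x^4 dx = 2.85797e+06.
½[f(9) + f(27)] = ½[6561.00 + 531441] = 269001.
Integral + boundary = 3.12697e+06.
Order-1 term: 1/12 · (78732.0 − 2916.00) = 6318.00.
After k=1: 3.13329e+06.
Order-2 term: −1/720 · (648.000 − 216.000) = -0.600000.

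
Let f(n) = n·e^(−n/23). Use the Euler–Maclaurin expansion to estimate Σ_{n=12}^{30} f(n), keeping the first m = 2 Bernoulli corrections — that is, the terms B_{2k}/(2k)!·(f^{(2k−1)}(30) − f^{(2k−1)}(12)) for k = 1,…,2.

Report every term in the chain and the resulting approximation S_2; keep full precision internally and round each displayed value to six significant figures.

S_2 ≈ 154.583

The integral term ∫_12^30 x·e^(−x/23) dx = 146.982.
Boundary: ½(f(12) + f(30)) = ½(7.12185 + 8.14048) = 7.63117.
Running total after boundary: 154.614.
Correction k=1: B_{2}/2! · (f^{(1)}(30) − f^{(1)}(12)) = 1/12 · (-0.0825846 − 0.283842) = -0.0305355.
Partial sum through k=1: 154.583.
Correction k=2: B_{4}/4! · (f^{(3)}(30) − f^{(3)}(12)) = −1/720 · (0.000869781 − 0.00278037) = 2.65360e-06.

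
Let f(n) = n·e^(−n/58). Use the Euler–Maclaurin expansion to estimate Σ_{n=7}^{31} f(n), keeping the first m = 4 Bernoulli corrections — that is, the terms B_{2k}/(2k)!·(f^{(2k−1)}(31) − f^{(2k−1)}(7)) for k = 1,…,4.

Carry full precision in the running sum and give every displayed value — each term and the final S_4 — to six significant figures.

S_4 ≈ 328.738

∫_7^31 x·e^(−x/58) dx evaluates to 316.596.
½[f(7) + f(31)] = ½[6.20416 + 18.1651] = 12.1847.
Integral + boundary = 328.780.
Order-1 term: 1/12 · (0.272780 − 0.779341) = -0.0422134.
Partial sum through k=1: 328.738.
Order-2 term: −1/720 · (0.000429466 − 0.000758608) = 4.57142e-07.
Partial sum through k=2: 328.738.
Order-3 term: 1/30240 · (2.31226e-07 − 3.82148e-07) = -4.99080e-12.
Partial sum through k=3: 328.738.
Order-4 term: −1/1209600 · (9.95205e-11 − 1.60163e-10) = 5.01343e-17.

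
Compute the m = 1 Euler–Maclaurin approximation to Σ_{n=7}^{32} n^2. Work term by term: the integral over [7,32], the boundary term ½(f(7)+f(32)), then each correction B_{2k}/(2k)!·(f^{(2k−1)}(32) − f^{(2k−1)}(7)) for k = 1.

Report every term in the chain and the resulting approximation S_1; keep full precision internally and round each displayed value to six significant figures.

∫_7^32 x^2 dx evaluates to 10808.3.
½[f(7) + f(32)] = ½[49.0000 + 1024.00] = 536.500.
Integral + boundary = 11344.8.
Order-1 term: 1/12 · (64.0000 − 14.0000) = 4.16667.

S_1 ≈ 11349.0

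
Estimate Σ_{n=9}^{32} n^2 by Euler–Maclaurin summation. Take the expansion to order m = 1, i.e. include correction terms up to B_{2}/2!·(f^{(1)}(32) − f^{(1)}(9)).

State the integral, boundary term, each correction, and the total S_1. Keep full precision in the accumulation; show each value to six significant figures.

S_1 ≈ 11236.0

The integral term ∫_9^32 x^2 dx = 10679.7.
Endpoint term: (f(9) + f(32))/2 = (81.0000 + 1024.00)/2 = 552.500.
Integral + boundary = 11232.2.
Order-1 term: 1/12 · (64.0000 − 18.0000) = 3.83333.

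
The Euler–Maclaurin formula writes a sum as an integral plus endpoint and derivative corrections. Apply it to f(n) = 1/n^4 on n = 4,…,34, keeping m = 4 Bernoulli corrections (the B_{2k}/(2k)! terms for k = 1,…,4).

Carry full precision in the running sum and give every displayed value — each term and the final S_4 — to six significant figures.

The integral term ∫_4^34 1/x^4 dx = 0.00519985.
Boundary: ½(f(4) + f(34)) = ½(0.00390625 + 7.48315e-07) = 0.00195350.
Integral + boundary = 0.00715335.
Correction k=1: B_{2}/2! · (f^{(1)}(34) − f^{(1)}(4)) = 1/12 · (-8.80370e-08 − (-0.00390625)) = 0.000325513.
Partial sum through k=1: 0.00747887.
Correction k=2: B_{4}/4! · (f^{(3)}(34) − f^{(3)}(4)) = −1/720 · (-2.28470e-09 − (-0.00732422)) = -1.01725e-05.
Partial sum through k=2: 0.00746869.
Correction k=3: B_{6}/6! · (f^{(5)}(34) − f^{(5)}(4)) = 1/30240 · (-1.10677e-10 − (-0.0256348)) = 8.47710e-07.
Partial sum through k=3: 0.00746954.
Correction k=4: B_{8}/8! · (f^{(7)}(34) − f^{(7)}(4)) = −1/1209600 · (-8.61675e-12 − (-0.144196)) = -1.19209e-07.

S_4 ≈ 0.00746942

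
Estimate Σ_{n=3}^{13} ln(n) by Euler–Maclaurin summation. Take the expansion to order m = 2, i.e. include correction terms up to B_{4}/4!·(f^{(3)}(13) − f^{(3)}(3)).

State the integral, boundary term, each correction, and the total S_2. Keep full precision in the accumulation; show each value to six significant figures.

∫_3^13 ln(x) dx evaluates to 20.0485.
½[f(3) + f(13)] = ½[1.09861 + 2.56495] = 1.83178.
Running total after boundary: 21.8803.
Correction k=1: B_{2}/2! · (f^{(1)}(13) − f^{(1)}(3)) = 1/12 · (0.0769231 − 0.333333) = -0.0213675.
After k=1: 21.8589.
Correction k=2: B_{4}/4! · (f^{(3)}(13) − f^{(3)}(3)) = −1/720 · (0.000910332 − 0.0740741) = 0.000101616.

S_2 ≈ 21.8590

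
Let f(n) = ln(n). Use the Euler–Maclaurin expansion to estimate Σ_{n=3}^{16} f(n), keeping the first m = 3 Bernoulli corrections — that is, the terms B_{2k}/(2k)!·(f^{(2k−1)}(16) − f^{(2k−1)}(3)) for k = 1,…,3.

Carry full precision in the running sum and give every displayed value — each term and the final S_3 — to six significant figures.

S_3 ≈ 29.9787

The integral term ∫_3^16 ln(x) dx = 28.0656.
½[f(3) + f(16)] = ½[1.09861 + 2.77259] = 1.93560.
Running total after boundary: 30.0012.
Order-1 term: 1/12 · (0.0625000 − 0.333333) = -0.0225694.
After k=1: 29.9786.
Order-2 term: −1/720 · (0.000488281 − 0.0740741) = 0.000102202.
After k=2: 29.9787.
Order-3 term: 1/30240 · (2.28882e-05 − 0.0987654) = -3.26530e-06.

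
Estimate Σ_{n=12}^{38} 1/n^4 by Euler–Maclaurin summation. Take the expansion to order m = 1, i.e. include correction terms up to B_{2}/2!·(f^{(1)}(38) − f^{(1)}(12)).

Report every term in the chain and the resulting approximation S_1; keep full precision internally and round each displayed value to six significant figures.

The integral term ∫_12^38 1/x^4 dx = 0.000186826.
½[f(12) + f(38)] = ½[4.82253e-05 + 4.79585e-07] = 2.43524e-05.
Integral + boundary = 0.000211179.
k=1: B_{2}/(2)! × [f^{(1)}(38) − f^{(1)}(12)] = 1/12 × (-5.04826e-08 − (-1.60751e-05)) = 1.33539e-06.

S_1 ≈ 0.000212514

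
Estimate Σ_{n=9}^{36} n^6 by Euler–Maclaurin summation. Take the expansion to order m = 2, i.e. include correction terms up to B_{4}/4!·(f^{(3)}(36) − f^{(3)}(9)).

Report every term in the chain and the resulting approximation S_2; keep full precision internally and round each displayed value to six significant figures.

S_2 ≈ 1.23131e+10

The integral term ∫_9^36 x^6 dx = 1.11942e+10.
Endpoint term: (f(9) + f(36))/2 = (531441 + 2.17678e+09)/2 = 1.08866e+09.
Integral + boundary = 1.22829e+10.
Order-1 term: 1/12 · (3.62797e+08 − 354294) = 3.02036e+07.
Partial sum through k=1: 1.23131e+10.
Order-2 term: −1/720 · (5.59872e+06 − 87480.0) = -7654.50.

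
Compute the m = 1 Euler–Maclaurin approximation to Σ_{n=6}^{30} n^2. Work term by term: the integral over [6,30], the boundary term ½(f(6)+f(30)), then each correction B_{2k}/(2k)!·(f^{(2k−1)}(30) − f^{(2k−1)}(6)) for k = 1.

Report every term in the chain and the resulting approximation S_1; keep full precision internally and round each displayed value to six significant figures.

S_1 ≈ 9400.00

Integral: ∫_6^30 x^2 dx = 8928.00.
Endpoint term: (f(6) + f(30))/2 = (36.0000 + 900.000)/2 = 468.000.
So far: 9396.00.
k=1: B_{2}/(2)! × [f^{(1)}(30) − f^{(1)}(6)] = 1/12 × (60.0000 − 12.0000) = 4.00000.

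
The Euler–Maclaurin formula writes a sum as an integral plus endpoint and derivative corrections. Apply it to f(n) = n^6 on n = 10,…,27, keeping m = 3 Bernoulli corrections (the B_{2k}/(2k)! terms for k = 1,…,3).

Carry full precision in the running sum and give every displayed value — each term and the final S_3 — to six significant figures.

The integral term ∫_10^27 x^6 dx = 1.49291e+09.
Endpoint term: (f(10) + f(27))/2 = (1.00000e+06 + 3.87420e+08)/2 = 1.94210e+08.
Running total after boundary: 1.68712e+09.
Correction k=1: B_{2}/2! · (f^{(1)}(27) − f^{(1)}(10)) = 1/12 · (8.60934e+07 − 600000) = 7.12445e+06.
Running total after k=1: 1.69424e+09.
Correction k=2: B_{4}/4! · (f^{(3)}(27) − f^{(3)}(10)) = −1/720 · (2.36196e+06 − 120000) = -3113.83.
Running total after k=2: 1.69424e+09.
Correction k=3: B_{6}/6! · (f^{(5)}(27) − f^{(5)}(10)) = 1/30240 · (19440.0 − 7200.00) = 0.404762.

S_3 ≈ 1.69424e+09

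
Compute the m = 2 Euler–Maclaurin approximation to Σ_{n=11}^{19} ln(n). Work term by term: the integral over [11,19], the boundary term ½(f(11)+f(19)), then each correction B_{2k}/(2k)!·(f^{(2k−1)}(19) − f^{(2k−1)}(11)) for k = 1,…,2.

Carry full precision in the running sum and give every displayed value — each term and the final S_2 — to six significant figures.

Integral: ∫_11^19 ln(x) dx = 21.5675.
Boundary: ½(f(11) + f(19)) = ½(2.39790 + 2.94444) = 2.67117.
So far: 24.2387.
k=1: B_{2}/(2)! × [f^{(1)}(19) − f^{(1)}(11)] = 1/12 × (0.0526316 − 0.0909091) = -0.00318979.
After k=1: 24.2355.
k=2: B_{4}/(4)! × [f^{(3)}(19) − f^{(3)}(11)] = −1/720 × (0.000291588 − 0.00150263) = 1.68200e-06.

S_2 ≈ 24.2355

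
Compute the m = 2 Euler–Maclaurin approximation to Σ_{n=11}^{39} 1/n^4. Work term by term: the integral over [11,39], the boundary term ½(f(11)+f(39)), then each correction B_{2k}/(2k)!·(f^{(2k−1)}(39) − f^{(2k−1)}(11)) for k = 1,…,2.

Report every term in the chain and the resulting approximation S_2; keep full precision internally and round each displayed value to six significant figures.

∫_11^39 1/x^4 dx evaluates to 0.000244819.
Boundary: ½(f(11) + f(39)) = ½(6.83013e-05 + 4.32257e-07) = 3.43668e-05.
So far: 0.000279186.
Order-1 term: 1/12 · (-4.43340e-08 − (-2.48369e-05)) = 2.06604e-06.
Partial sum through k=1: 0.000281252.
Order-2 term: −1/720 · (-8.74438e-10 − (-6.15790e-06)) = -8.55142e-09.

S_2 ≈ 0.000281243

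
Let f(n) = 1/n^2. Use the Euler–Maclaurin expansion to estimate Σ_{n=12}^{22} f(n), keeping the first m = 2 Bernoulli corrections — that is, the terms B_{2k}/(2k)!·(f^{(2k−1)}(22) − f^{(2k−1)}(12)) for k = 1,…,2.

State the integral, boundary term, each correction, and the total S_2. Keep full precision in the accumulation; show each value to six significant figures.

The integral term ∫_12^22 1/x^2 dx = 0.0378788.
Boundary: ½(f(12) + f(22)) = ½(0.00694444 + 0.00206612) = 0.00450528.
Integral + boundary = 0.0423841.
Order-1 term: 1/12 · (-0.000187829 − (-0.00115741)) = 8.07982e-05.
Partial sum through k=1: 0.0424649.
Order-2 term: −1/720 · (-4.65691e-06 − (-9.64506e-05)) = -1.27491e-07.

S_2 ≈ 0.0424647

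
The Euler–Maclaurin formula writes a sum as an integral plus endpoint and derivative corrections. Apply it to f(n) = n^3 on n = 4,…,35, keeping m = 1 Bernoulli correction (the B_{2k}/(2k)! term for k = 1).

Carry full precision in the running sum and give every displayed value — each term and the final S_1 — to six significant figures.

S_1 ≈ 396864

∫_4^35 x^3 dx evaluates to 375092.
Boundary: ½(f(4) + f(35)) = ½(64.0000 + 42875.0) = 21469.5.
So far: 396562.
Order-1 term: 1/12 · (3675.00 − 48.0000) = 302.250.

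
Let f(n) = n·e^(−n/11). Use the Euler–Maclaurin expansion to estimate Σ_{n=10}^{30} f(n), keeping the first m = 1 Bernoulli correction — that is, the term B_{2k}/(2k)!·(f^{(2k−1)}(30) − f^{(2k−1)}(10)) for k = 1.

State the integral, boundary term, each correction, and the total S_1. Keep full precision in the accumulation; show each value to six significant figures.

S_1 ≈ 66.5564

∫_10^30 x·e^(−x/11) dx evaluates to 63.5734.
Boundary: ½(f(10) + f(30)) = ½(4.02890 + 1.96192) = 2.99541.
Running total after boundary: 66.5688.
Correction k=1: B_{2}/2! · (f^{(1)}(30) − f^{(1)}(10)) = 1/12 · (-0.112959 − 0.0366264) = -0.0124655.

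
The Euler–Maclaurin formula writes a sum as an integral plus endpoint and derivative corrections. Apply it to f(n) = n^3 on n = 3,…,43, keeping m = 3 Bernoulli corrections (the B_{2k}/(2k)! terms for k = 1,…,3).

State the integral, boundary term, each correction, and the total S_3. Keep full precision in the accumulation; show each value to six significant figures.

S_3 ≈ 894907

∫_3^43 x^3 dx evaluates to 854680.
½[f(3) + f(43)] = ½[27.0000 + 79507.0] = 39767.0.
Integral + boundary = 894447.
Correction k=1: B_{2}/2! · (f^{(1)}(43) − f^{(1)}(3)) = 1/12 · (5547.00 − 27.0000) = 460.000.
Partial sum through k=1: 894907.
Correction k=2: B_{4}/4! · (f^{(3)}(43) − f^{(3)}(3)) = −1/720 · (6.00000 − 6.00000) = 0.00000.
Partial sum through k=2: 894907.
Correction k=3: B_{6}/6! · (f^{(5)}(43) − f^{(5)}(3)) = 1/30240 · (0.00000 − 0.00000) = 0.00000.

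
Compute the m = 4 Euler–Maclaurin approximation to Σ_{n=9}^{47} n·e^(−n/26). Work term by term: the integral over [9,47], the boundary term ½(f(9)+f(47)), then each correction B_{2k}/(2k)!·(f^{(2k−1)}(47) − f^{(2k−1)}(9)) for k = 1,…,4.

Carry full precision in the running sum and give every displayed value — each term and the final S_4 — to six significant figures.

Integral: ∫_9^47 x·e^(−x/26) dx = 332.404.
Boundary: ½(f(9) + f(47)) = ½(6.36663 + 7.70952) = 7.03807.
So far: 339.442.
k=1: B_{2}/(2)! × [f^{(1)}(47) − f^{(1)}(9)] = 1/12 × (-0.132488 − 0.462533) = -0.0495851.
After k=1: 339.393.
k=2: B_{4}/(4)! × [f^{(3)}(47) − f^{(3)}(9)] = −1/720 × (0.000289315 − 0.00277713) = 3.45530e-06.
After k=2: 339.393.
k=3: B_{6}/(6)! × [f^{(5)}(47) − f^{(5)}(9)] = 1/30240 × (1.14588e-06 − 7.20420e-06) = -2.00341e-10.
After k=3: 339.393.
k=4: B_{8}/(8)! × [f^{(7)}(47) − f^{(7)}(9)] = −1/1209600 × (2.75708e-09 − 1.52370e-08) = 1.03174e-14.

S_4 ≈ 339.393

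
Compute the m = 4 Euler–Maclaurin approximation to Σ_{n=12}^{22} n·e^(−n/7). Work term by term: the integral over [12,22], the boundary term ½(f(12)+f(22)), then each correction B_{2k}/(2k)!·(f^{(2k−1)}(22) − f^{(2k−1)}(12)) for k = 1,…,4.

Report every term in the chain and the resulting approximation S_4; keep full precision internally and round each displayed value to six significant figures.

S_4 ≈ 16.7493

The integral term ∫_12^22 x·e^(−x/7) dx = 15.1909.
Boundary: ½(f(12) + f(22)) = ½(2.16111 + 0.949505) = 1.55531.
Integral + boundary = 16.7462.
Correction k=1: B_{2}/2! · (f^{(1)}(22) − f^{(1)}(12)) = 1/12 · (-0.0924842 − (-0.128637)) = 0.00301276.
Running total after k=1: 16.7493.
Correction k=2: B_{4}/4! · (f^{(3)}(22) − f^{(3)}(12)) = −1/720 · (-0.000125829 − 0.00472545) = 6.73789e-06.
Running total after k=2: 16.7493.
Correction k=3: B_{6}/6! · (f^{(5)}(22) − f^{(5)}(12)) = 1/30240 · (3.33832e-05 − 0.000246452) = -7.04594e-09.
Running total after k=3: 16.7493.
Correction k=4: B_{8}/8! · (f^{(7)}(22) − f^{(7)}(12)) = −1/1209600 · (1.41499e-06 − 8.09116e-06) = 5.51932e-12.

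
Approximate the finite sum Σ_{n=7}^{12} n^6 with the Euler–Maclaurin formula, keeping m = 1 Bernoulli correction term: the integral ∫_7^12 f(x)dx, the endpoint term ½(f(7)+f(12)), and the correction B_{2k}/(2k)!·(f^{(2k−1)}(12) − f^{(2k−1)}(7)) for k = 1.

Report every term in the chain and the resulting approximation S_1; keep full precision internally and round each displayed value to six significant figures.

Integral: ∫_7^12 x^6 dx = 5.00118e+06.
Boundary: ½(f(7) + f(12)) = ½(117649 + 2.98598e+06) = 1.55182e+06.
Running total after boundary: 6.55300e+06.
Correction k=1: B_{2}/2! · (f^{(1)}(12) − f^{(1)}(7)) = 1/12 · (1.49299e+06 − 100842) = 116012.

S_1 ≈ 6.66901e+06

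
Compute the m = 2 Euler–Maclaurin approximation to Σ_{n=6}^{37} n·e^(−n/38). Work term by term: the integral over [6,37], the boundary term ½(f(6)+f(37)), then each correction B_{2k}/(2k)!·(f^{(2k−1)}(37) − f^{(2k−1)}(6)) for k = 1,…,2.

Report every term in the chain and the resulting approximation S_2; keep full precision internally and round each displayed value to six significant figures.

S_2 ≈ 360.863

Integral: ∫_6^37 x·e^(−x/38) dx = 351.374.
Endpoint term: (f(6) + f(37))/2 = (5.12364 + 13.9745)/2 = 9.54907.
Integral + boundary = 360.923.
Correction k=1: B_{2}/2! · (f^{(1)}(37) − f^{(1)}(6)) = 1/12 · (0.00993918 − 0.719107) = -0.0590973.
After k=1: 360.863.
Correction k=2: B_{4}/4! · (f^{(3)}(37) − f^{(3)}(6)) = −1/720 · (0.000529998 − 0.00168074) = 1.59825e-06.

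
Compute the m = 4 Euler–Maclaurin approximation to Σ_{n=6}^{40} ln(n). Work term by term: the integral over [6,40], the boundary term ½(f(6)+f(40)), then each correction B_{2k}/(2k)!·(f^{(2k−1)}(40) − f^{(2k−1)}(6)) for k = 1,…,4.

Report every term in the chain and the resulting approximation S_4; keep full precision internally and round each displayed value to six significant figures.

S_4 ≈ 105.533

The integral term ∫_6^40 ln(x) dx = 102.805.
½[f(6) + f(40)] = ½[1.79176 + 3.68888] = 2.74032.
Running total after boundary: 105.545.
Correction k=1: B_{2}/2! · (f^{(1)}(40) − f^{(1)}(6)) = 1/12 · (0.0250000 − 0.166667) = -0.0118056.
Partial sum through k=1: 105.533.
Correction k=2: B_{4}/4! · (f^{(3)}(40) − f^{(3)}(6)) = −1/720 · (3.12500e-05 − 0.00925926) = 1.28167e-05.
Partial sum through k=2: 105.533.
Correction k=3: B_{6}/6! · (f^{(5)}(40) − f^{(5)}(6)) = 1/30240 · (2.34375e-07 − 0.00308642) = -1.02056e-07.
Partial sum through k=3: 105.533.
Correction k=4: B_{8}/8! · (f^{(7)}(40) − f^{(7)}(6)) = −1/1209600 · (4.39453e-09 − 0.00257202) = 2.12633e-09.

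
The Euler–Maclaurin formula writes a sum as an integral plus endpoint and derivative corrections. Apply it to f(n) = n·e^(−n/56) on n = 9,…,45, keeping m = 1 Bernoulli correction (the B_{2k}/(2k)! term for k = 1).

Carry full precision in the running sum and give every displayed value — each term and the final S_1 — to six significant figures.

Integral: ∫_9^45 x·e^(−x/56) dx = 567.244.
Endpoint term: (f(9) + f(45))/2 = (7.66382 + 20.1477)/2 = 13.9058.
Running total after boundary: 581.150.
Order-1 term: 1/12 · (0.0879464 − 0.714681) = -0.0522279.

S_1 ≈ 581.098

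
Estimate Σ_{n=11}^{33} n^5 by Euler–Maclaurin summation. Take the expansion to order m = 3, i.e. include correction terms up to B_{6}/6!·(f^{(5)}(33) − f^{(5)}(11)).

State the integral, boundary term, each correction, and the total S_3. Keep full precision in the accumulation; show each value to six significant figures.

S_3 ≈ 2.35086e+08

∫_11^33 x^5 dx evaluates to 2.14949e+08.
½[f(11) + f(33)] = ½[161051 + 3.91354e+07] = 1.96482e+07.
So far: 2.34598e+08.
k=1: B_{2}/(2)! × [f^{(1)}(33) − f^{(1)}(11)] = 1/12 × (5.92960e+06 − 73205.0) = 488033.
After k=1: 2.35086e+08.
k=2: B_{4}/(4)! × [f^{(3)}(33) − f^{(3)}(11)] = −1/720 × (65340.0 − 7260.00) = -80.6667.
After k=2: 2.35086e+08.
k=3: B_{6}/(6)! × [f^{(5)}(33) − f^{(5)}(11)] = 1/30240 × (120.000 − 120.000) = 0.00000.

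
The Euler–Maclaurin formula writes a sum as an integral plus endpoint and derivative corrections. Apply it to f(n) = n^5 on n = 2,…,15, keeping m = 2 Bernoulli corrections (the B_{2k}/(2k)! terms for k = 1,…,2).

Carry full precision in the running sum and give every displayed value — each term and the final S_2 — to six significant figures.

S_2 ≈ 2.29920e+06

Integral: ∫_2^15 x^5 dx = 1.89843e+06.
Boundary: ½(f(2) + f(15)) = ½(32.0000 + 759375) = 379704.
Integral + boundary = 2.27813e+06.
k=1: B_{2}/(2)! × [f^{(1)}(15) − f^{(1)}(2)] = 1/12 × (253125 − 80.0000) = 21087.1.
Partial sum through k=1: 2.29922e+06.
k=2: B_{4}/(4)! × [f^{(3)}(15) − f^{(3)}(2)] = −1/720 × (13500.0 − 240.000) = -18.4167.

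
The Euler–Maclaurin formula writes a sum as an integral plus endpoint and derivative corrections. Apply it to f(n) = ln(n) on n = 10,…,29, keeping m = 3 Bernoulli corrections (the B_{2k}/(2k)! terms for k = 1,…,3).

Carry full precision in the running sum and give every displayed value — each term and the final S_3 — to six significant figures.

The integral term ∫_10^29 ln(x) dx = 55.6257.
Boundary: ½(f(10) + f(29)) = ½(2.30259 + 3.36730) = 2.83494.
Running total after boundary: 58.4607.
Correction k=1: B_{2}/2! · (f^{(1)}(29) − f^{(1)}(10)) = 1/12 · (0.0344828 − 0.100000) = -0.00545977.
After k=1: 58.4552.
Correction k=2: B_{4}/4! · (f^{(3)}(29) − f^{(3)}(10)) = −1/720 · (8.20042e-05 − 0.00200000) = 2.66388e-06.
After k=2: 58.4552.
Correction k=3: B_{6}/6! · (f^{(5)}(29) − f^{(5)}(10)) = 1/30240 · (1.17010e-06 − 0.000240000) = -7.89781e-09.

S_3 ≈ 58.4552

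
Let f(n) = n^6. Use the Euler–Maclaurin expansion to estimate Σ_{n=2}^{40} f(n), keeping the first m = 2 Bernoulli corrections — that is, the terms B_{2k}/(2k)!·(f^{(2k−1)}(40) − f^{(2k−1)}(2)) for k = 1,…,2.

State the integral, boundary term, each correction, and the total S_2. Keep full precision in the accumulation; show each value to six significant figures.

Integral: ∫_2^40 x^6 dx = 2.34057e+10.
½[f(2) + f(40)] = ½[64.0000 + 4.09600e+09] = 2.04800e+09.
So far: 2.54537e+10.
Order-1 term: 1/12 · (6.14400e+08 − 192.000) = 5.12000e+07.
Running total after k=1: 2.55049e+10.
Order-2 term: −1/720 · (7.68000e+06 − 960.000) = -10665.3.

S_2 ≈ 2.55049e+10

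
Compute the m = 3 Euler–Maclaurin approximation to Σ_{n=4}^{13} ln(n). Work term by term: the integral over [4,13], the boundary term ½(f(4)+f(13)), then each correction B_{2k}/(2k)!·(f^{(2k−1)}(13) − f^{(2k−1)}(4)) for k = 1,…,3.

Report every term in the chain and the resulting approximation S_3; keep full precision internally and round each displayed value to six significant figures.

S_3 ≈ 20.7604

The integral term ∫_4^13 ln(x) dx = 18.7992.
Endpoint term: (f(4) + f(13))/2 = (1.38629 + 2.56495)/2 = 1.97562.
So far: 20.7748.
Correction k=1: B_{2}/2! · (f^{(1)}(13) − f^{(1)}(4)) = 1/12 · (0.0769231 − 0.250000) = -0.0144231.
Running total after k=1: 20.7604.
Correction k=2: B_{4}/4! · (f^{(3)}(13) − f^{(3)}(4)) = −1/720 · (0.000910332 − 0.0312500) = 4.21384e-05.
Running total after k=2: 20.7604.
Correction k=3: B_{6}/6! · (f^{(5)}(13) − f^{(5)}(4)) = 1/30240 · (6.46390e-05 − 0.0234375) = -7.72912e-07.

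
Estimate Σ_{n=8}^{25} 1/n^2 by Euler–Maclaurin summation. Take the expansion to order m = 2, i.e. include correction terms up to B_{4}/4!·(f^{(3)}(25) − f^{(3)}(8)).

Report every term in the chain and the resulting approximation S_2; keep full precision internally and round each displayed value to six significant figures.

The integral term ∫_8^25 1/x^2 dx = 0.0850000.
Endpoint term: (f(8) + f(25))/2 = (0.0156250 + 0.00160000)/2 = 0.00861250.
Running total after boundary: 0.0936125.
Order-1 term: 1/12 · (-0.000128000 − (-0.00390625)) = 0.000314854.
Running total after k=1: 0.0939274.
Order-2 term: −1/720 · (-2.45760e-06 − (-0.000732422)) = -1.01384e-06.

S_2 ≈ 0.0939263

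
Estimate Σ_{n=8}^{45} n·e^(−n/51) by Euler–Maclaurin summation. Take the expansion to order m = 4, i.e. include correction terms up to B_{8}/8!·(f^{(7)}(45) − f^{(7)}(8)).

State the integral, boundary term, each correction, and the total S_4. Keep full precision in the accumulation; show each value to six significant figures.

S_4 ≈ 558.827

The integral term ∫_8^45 x·e^(−x/51) dx = 546.153.
Endpoint term: (f(8) + f(45))/2 = (6.83857 + 18.6214)/2 = 12.7300.
So far: 558.883.
Correction k=1: B_{2}/2! · (f^{(1)}(45) − f^{(1)}(8)) = 1/12 · (0.0486833 − 0.720732) = -0.0560040.
After k=1: 558.827.
Correction k=2: B_{4}/4! · (f^{(3)}(45) − f^{(3)}(8)) = −1/720 · (0.000336909 − 0.000934400) = 8.29849e-07.
After k=2: 558.827.
Correction k=3: B_{6}/6! · (f^{(5)}(45) − f^{(5)}(8)) = 1/30240 · (2.51865e-07 − 6.11958e-07) = -1.19078e-11.
After k=3: 558.827.
Correction k=4: B_{8}/8! · (f^{(7)}(45) − f^{(7)}(8)) = −1/1209600 · (1.43867e-10 − 3.32437e-10) = 1.55894e-16.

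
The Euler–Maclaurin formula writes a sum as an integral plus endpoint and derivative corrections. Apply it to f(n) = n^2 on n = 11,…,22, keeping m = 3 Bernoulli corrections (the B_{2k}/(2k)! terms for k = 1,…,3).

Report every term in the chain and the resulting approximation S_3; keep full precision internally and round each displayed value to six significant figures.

S_3 ≈ 3410.00

Integral: ∫_11^22 x^2 dx = 3105.67.
½[f(11) + f(22)] = ½[121.000 + 484.000] = 302.500.
Running total after boundary: 3408.17.
Correction k=1: B_{2}/2! · (f^{(1)}(22) − f^{(1)}(11)) = 1/12 · (44.0000 − 22.0000) = 1.83333.
After k=1: 3410.00.
Correction k=2: B_{4}/4! · (f^{(3)}(22) − f^{(3)}(11)) = −1/720 · (0.00000 − 0.00000) = 0.00000.
After k=2: 3410.00.
Correction k=3: B_{6}/6! · (f^{(5)}(22) − f^{(5)}(11)) = 1/30240 · (0.00000 − 0.00000) = 0.00000.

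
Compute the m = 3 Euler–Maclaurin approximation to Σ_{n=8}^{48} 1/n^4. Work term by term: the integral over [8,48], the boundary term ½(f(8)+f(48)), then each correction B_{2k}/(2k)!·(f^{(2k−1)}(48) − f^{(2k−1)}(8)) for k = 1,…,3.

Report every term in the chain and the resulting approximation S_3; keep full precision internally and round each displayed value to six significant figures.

Integral: ∫_8^48 1/x^4 dx = 0.000648028.
Endpoint term: (f(8) + f(48))/2 = (0.000244141 + 1.88380e-07)/2 = 0.000122165.
Integral + boundary = 0.000770192.
Correction k=1: B_{2}/2! · (f^{(1)}(48) − f^{(1)}(8)) = 1/12 · (-1.56983e-08 − (-0.000122070)) = 1.01712e-05.
Partial sum through k=1: 0.000780363.
Correction k=2: B_{4}/4! · (f^{(3)}(48) − f^{(3)}(8)) = −1/720 · (-2.04406e-10 − (-5.72205e-05)) = -7.94726e-08.
Partial sum through k=2: 0.000780284.
Correction k=3: B_{6}/6! · (f^{(5)}(48) − f^{(5)}(8)) = 1/30240 · (-4.96819e-12 − (-5.00679e-05)) = 1.65568e-09.

S_3 ≈ 0.000780285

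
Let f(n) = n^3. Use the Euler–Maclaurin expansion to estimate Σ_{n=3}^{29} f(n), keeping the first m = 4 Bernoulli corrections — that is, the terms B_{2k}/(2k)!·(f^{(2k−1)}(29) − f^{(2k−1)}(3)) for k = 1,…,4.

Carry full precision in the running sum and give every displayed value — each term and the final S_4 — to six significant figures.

The integral term ∫_3^29 x^3 dx = 176800.
Endpoint term: (f(3) + f(29))/2 = (27.0000 + 24389.0)/2 = 12208.0.
So far: 189008.
Correction k=1: B_{2}/2! · (f^{(1)}(29) − f^{(1)}(3)) = 1/12 · (2523.00 − 27.0000) = 208.000.
Running total after k=1: 189216.
Correction k=2: B_{4}/4! · (f^{(3)}(29) − f^{(3)}(3)) = −1/720 · (6.00000 − 6.00000) = 0.00000.
Running total after k=2: 189216.
Correction k=3: B_{6}/6! · (f^{(5)}(29) − f^{(5)}(3)) = 1/30240 · (0.00000 − 0.00000) = 0.00000.
Running total after k=3: 189216.
Correction k=4: B_{8}/8! · (f^{(7)}(29) − f^{(7)}(3)) = −1/1209600 · (0.00000 − 0.00000) = 0.00000.

S_4 ≈ 189216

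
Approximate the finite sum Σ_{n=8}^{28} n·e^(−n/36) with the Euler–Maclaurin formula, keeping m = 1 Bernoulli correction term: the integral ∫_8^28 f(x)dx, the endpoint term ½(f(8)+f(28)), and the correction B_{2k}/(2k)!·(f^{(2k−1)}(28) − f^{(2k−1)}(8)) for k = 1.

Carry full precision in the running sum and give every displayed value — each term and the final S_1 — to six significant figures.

S_1 ≈ 219.442

∫_8^28 x·e^(−x/36) dx evaluates to 209.851.
Boundary: ½(f(8) + f(28)) = ½(6.40590 + 12.8639) = 9.63491.
Running total after boundary: 219.486.
k=1: B_{2}/(2)! × [f^{(1)}(28) − f^{(1)}(8)] = 1/12 × (0.102095 − 0.622796) = -0.0433918.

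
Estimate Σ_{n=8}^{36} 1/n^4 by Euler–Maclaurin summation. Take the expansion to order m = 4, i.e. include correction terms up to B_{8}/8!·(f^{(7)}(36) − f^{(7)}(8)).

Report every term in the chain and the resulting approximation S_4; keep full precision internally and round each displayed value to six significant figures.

∫_8^36 1/x^4 dx evaluates to 0.000643897.
Boundary: ½(f(8) + f(36)) = ½(0.000244141 + 5.95374e-07) = 0.000122368.
So far: 0.000766265.
Correction k=1: B_{2}/2! · (f^{(1)}(36) − f^{(1)}(8)) = 1/12 · (-6.61527e-08 − (-0.000122070)) = 1.01670e-05.
Partial sum through k=1: 0.000776432.
Correction k=2: B_{4}/4! · (f^{(3)}(36) − f^{(3)}(8)) = −1/720 · (-1.53131e-09 − (-5.72205e-05)) = -7.94707e-08.
Partial sum through k=2: 0.000776353.
Correction k=3: B_{6}/6! · (f^{(5)}(36) − f^{(5)}(8)) = 1/30240 · (-6.61678e-11 − (-5.00679e-05)) = 1.65568e-09.
Partial sum through k=3: 0.000776354.
Correction k=4: B_{8}/8! · (f^{(7)}(36) − f^{(7)}(8)) = −1/1209600 · (-4.59499e-12 − (-7.04080e-05)) = -5.82077e-11.

S_4 ≈ 0.000776354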